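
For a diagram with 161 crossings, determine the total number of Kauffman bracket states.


Each crossing contributes 2 choices (A-smoothing or B-smoothing).
Total states = 2^161 = 2923003274661805836407369665432566039311865085952

2923003274661805836407369665432566039311865085952


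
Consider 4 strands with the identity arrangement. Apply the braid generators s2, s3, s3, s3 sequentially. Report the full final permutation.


Starting with identity [1, 2, 3, 4].
Apply generators in sequence:
  After s2: [1, 3, 2, 4]
  After s3: [1, 3, 4, 2]
  After s3: [1, 3, 2, 4]
  After s3: [1, 3, 4, 2]
Final permutation: [1, 3, 4, 2]

[1, 3, 4, 2]


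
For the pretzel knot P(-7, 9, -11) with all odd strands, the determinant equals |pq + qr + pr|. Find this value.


Step 1: Compute pq + qr + pr.
pq = (-7)*9 = -63
qr = 9*(-11) = -99
pr = (-7)*(-11) = 77
pq + qr + pr = -63 + (-99) + 77 = -85
Step 2: Take absolute value.
det(P(-7,9,-11)) = |-85| = 85

85


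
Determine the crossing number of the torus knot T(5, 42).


For a torus knot T(p, q) with gcd(p,q)=1,
the crossing number is min(p*(q-1), q*(p-1)).
p*(q-1) = 5*41 = 205
q*(p-1) = 42*4 = 168
min(205, 168) = 168

168


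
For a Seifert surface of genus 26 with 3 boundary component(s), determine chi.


chi = 2 - 2g - b
= 2 - 2*26 - 3
= 2 - 52 - 3 = -53

-53


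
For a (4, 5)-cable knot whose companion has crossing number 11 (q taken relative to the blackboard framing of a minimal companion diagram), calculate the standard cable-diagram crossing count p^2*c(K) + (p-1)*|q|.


Step 1: Each of the c(K) crossings of the companion diagram becomes p*p = p^2 crossings among the p parallel strands, and each of the |q| twists s_1 s_2 ... s_(p-1) adds (p-1) crossings.
  Crossings = p^2 * c(K) + (p-1)*|q|
Step 2: = 4^2 * 11 + (4-1)*5
Step 3: = 16*11 + 3*5
Step 4: = 176 + 15 = 191

191


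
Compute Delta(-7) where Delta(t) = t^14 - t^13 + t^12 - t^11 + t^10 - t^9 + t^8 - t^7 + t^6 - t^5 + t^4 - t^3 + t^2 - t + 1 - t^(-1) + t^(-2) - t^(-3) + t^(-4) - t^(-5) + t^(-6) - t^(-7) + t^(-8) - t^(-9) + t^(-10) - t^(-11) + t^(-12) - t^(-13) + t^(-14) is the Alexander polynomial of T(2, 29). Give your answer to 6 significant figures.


Substituting t = -7 into Delta(t) = t^14 - t^13 + t^12 - t^11 + t^10 - t^9 + t^8 - t^7 + t^6 - t^5 + t^4 - t^3 + t^2 - t + 1 - t^(-1) + t^(-2) - t^(-3) + t^(-4) - t^(-5) + t^(-6) - t^(-7) + t^(-8) - t^(-9) + t^(-10) - t^(-11) + t^(-12) - t^(-13) + t^(-14):
Term values: (678223072849) + (96889010407) + (13841287201) + (1977326743) + (282475249) + (40353607) + (5764801) + (823543) + (117649) + (16807) + (2401) + (343) + (49) + (7) + (1) + (0.142857) + (0.0204082) + (0.00291545) + (0.000416493) + (5.9499e-05) + (8.49986e-06) + (1.21427e-06) + (1.73467e-07) + (2.47809e-08) + (3.54013e-09) + (5.05733e-10) + (7.22476e-11) + (1.03211e-11) + (1.47444e-12)
Sum = 7.912602517e+11
Rounded to 6 significant figures: 7.9126e+11

7.9126e+11


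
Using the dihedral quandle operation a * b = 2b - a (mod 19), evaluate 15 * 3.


15 * 3 = 2*3 - 15 mod 19
= 6 - 15 mod 19
= -9 mod 19 = 10

10


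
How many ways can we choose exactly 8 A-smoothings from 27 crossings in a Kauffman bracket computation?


We choose which 8 of 27 crossings get A-smoothings.
C(27, 8) = 27! / (8! * 19!)
= 2220075

2220075


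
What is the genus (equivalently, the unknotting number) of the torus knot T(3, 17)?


For a torus knot T(p,q), both the unknotting number and genus equal (p-1)(q-1)/2.
= (3-1)(17-1)/2
= 2*16/2
= 32/2 = 16

16


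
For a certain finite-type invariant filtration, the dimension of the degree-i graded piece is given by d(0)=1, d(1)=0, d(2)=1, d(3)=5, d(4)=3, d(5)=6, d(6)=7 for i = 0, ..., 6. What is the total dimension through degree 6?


Total dimension = d(0) + d(1) + ... + d(6)
= 1 + 0 + 1 + 5 + 3 + 6 + 7
= 23

23


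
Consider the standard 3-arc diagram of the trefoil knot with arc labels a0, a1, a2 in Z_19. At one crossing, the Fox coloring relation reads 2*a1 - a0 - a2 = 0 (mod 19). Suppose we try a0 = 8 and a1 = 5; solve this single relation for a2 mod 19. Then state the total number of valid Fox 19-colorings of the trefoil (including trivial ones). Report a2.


Step 1: Apply the given crossing relation 2*a1 - a0 - a2 = 0 (mod 19).
  a2 = 2*a1 - a0 mod 19
  a2 = 2*5 - 8 mod 19
  a2 = 10 - 8 mod 19
  a2 = 2 mod 19 = 2
Step 2: The trefoil has determinant 3.
  Number of Fox p-colorings (p prime) is p^2 if p = 3, else p.
  Since 19 does not divide 3, only trivial (constant) colorings exist.
  (So the trial a0 = 8, a1 = 5 with a0 != a1 does NOT extend to a valid coloring of the whole trefoil: the other two crossing relations require 3*(a1 - a0) = 0 (mod 19), which fails.)
  Total colorings = 19
Step 3: a2 = 2, total Fox 19-colorings = 19

2


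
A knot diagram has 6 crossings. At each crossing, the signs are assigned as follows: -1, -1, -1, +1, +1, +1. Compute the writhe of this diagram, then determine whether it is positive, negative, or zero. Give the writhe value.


Step 1: Count positive crossings (+1).
Positive crossings: 3
Step 2: Count negative crossings (-1).
Negative crossings: 3
Step 3: Writhe = (positive) - (negative)
w = 3 - 3 = 0
Step 4: |w| = 0, and w is zero

0


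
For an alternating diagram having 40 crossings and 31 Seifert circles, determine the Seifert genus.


For alternating knots, g = (c - s + 1)/2.
= (40 - 31 + 1)/2
= 10/2 = 5

5


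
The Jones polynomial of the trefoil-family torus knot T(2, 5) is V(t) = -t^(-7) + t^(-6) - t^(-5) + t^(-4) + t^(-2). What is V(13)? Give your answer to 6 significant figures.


Substituting t = 13 into V(t) = -t^(-7) + t^(-6) - t^(-5) + t^(-4) + t^(-2):
  (-)t^(-7) = -1.59366e-08
  (+)t^(-6) = 2.07176e-07
  (-)t^(-5) = -2.69329e-06
  (+)t^(-4) = 3.50128e-05
  (+)t^(-2) = 0.00591716
Sum = (-1.59366e-08) + (2.07176e-07) + (-2.69329e-06) + (3.50128e-05) + (0.00591716)
= 0.005949670492
Rounded to 6 significant figures: 0.00594967

0.00594967


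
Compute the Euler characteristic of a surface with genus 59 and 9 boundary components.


chi = 2 - 2g - b
= 2 - 2*59 - 9
= 2 - 118 - 9 = -125

-125


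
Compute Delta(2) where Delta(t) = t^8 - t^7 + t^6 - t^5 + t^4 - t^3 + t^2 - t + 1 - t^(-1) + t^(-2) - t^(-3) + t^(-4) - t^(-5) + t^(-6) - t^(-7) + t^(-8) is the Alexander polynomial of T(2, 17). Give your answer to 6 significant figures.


Substituting t = 2 into Delta(t) = t^8 - t^7 + t^6 - t^5 + t^4 - t^3 + t^2 - t + 1 - t^(-1) + t^(-2) - t^(-3) + t^(-4) - t^(-5) + t^(-6) - t^(-7) + t^(-8):
Term values: (256) + (-128) + (64) + (-32) + (16) + (-8) + (4) + (-2) + (1) + (-0.5) + (0.25) + (-0.125) + (0.0625) + (-0.03125) + (0.015625) + (-0.0078125) + (0.00390625)
Sum = 170.6679688
Rounded to 6 significant figures: 170.668

170.668


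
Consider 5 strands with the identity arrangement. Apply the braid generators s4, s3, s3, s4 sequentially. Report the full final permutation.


Starting with identity [1, 2, 3, 4, 5].
Apply generators in sequence:
  After s4: [1, 2, 3, 5, 4]
  After s3: [1, 2, 5, 3, 4]
  After s3: [1, 2, 3, 5, 4]
  After s4: [1, 2, 3, 4, 5]
Final permutation: [1, 2, 3, 4, 5]

[1, 2, 3, 4, 5]


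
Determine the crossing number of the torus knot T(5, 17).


For a torus knot T(p, q) with gcd(p,q)=1,
the crossing number is min(p*(q-1), q*(p-1)).
p*(q-1) = 5*16 = 80
q*(p-1) = 17*4 = 68
min(80, 68) = 68

68


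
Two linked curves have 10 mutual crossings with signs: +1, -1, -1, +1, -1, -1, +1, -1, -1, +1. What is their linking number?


Step 1: Count positive crossings: 4
Step 2: Count negative crossings: 6
Step 3: Sum of signs = 4 - 6 = -2
Step 4: Linking number = sum/2 = -2/2 = -1

-1


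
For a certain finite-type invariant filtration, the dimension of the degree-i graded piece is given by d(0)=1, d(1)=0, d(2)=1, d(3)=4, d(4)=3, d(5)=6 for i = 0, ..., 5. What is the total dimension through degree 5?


Total dimension = d(0) + d(1) + ... + d(5)
= 1 + 0 + 1 + 4 + 3 + 6
= 15

15


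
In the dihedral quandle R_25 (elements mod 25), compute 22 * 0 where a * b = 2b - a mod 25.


22 * 0 = 2*0 - 22 mod 25
= 0 - 22 mod 25
= -22 mod 25 = 3

3


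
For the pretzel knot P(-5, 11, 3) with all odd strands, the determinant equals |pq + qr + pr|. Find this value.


Step 1: Compute pq + qr + pr.
pq = (-5)*11 = -55
qr = 11*3 = 33
pr = (-5)*3 = -15
pq + qr + pr = -55 + 33 + (-15) = -37
Step 2: Take absolute value.
det(P(-5,11,3)) = |-37| = 37

37


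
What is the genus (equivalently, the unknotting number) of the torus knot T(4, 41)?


For a torus knot T(p,q), both the unknotting number and genus equal (p-1)(q-1)/2.
= (4-1)(41-1)/2
= 3*40/2
= 120/2 = 60

60


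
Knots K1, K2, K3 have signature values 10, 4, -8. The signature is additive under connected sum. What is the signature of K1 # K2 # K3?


The signature is additive under connected sum.
signature(K1 # K2 # K3) = (10) + (4) + (-8)
= 6

6


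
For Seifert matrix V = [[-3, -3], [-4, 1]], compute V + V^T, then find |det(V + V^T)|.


Step 1: Form V + V^T where V = [[-3, -3], [-4, 1]]
  V^T = [[-3, -4], [-3, 1]]
  V + V^T = [[-6, -7], [-7, 2]]
Step 2: det(V + V^T) = (-6)*2 - (-7)*(-7)
  = -12 - 49 = -61
Step 3: Knot determinant = |det(V + V^T)| = |-61| = 61

61


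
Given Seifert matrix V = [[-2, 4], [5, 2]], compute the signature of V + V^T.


Step 1: V + V^T = [[-4, 9], [9, 4]]
Step 2: trace = 0, det = -97
Step 3: Discriminant = 0^2 - 4*(-97) = 388
Step 4: Eigenvalues: 9.84886, -9.84886
Step 5: Signature = (# positive eigenvalues) - (# negative eigenvalues) = 0

0


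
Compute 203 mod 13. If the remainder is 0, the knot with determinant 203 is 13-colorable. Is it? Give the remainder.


Step 1: A knot is p-colorable if and only if p divides its determinant.
Step 2: Compute 203 mod 13.
203 = 15 * 13 + 8
Step 3: 203 mod 13 = 8
Step 4: The knot is 13-colorable: no

8


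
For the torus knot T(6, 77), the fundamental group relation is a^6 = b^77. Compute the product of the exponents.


The relation is a^6 = b^77.
Product of exponents = 6 * 77
= 462

462


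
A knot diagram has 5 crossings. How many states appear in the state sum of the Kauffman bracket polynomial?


Each crossing contributes 2 choices (A-smoothing or B-smoothing).
Total states = 2^5 = 32

32


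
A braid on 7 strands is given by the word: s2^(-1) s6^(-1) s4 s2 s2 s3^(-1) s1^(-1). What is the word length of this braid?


The word length counts the number of generators (including inverses).
Listing each generator: s2^(-1), s6^(-1), s4, s2, s2, s3^(-1), s1^(-1)
There are 7 generators in this braid word.

7


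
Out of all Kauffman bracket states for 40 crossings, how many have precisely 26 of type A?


We choose which 26 of 40 crossings get A-smoothings.
C(40, 26) = 40! / (26! * 14!)
= 23206929840

23206929840


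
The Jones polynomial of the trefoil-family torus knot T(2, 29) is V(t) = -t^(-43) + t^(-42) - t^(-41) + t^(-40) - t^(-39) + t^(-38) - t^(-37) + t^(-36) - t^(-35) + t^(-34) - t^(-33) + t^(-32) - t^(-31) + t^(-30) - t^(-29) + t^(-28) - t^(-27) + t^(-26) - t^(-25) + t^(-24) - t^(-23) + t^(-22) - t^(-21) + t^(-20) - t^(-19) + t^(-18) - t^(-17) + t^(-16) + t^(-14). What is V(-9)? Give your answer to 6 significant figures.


Substituting t = -9 into V(t) = -t^(-43) + t^(-42) - t^(-41) + t^(-40) - t^(-39) + t^(-38) - t^(-37) + t^(-36) - t^(-35) + t^(-34) - t^(-33) + t^(-32) - t^(-31) + t^(-30) - t^(-29) + t^(-28) - t^(-27) + t^(-26) - t^(-25) + t^(-24) - t^(-23) + t^(-22) - t^(-21) + t^(-20) - t^(-19) + t^(-18) - t^(-17) + t^(-16) + t^(-14):
  (-)t^(-43) = 9.28052e-42
  (+)t^(-42) = 8.35246e-41
  (-)t^(-41) = 7.51722e-40
  (+)t^(-40) = 6.7655e-39
  (-)t^(-39) = 6.08895e-38
  (+)t^(-38) = 5.48005e-37
  (-)t^(-37) = 4.93205e-36
  (+)t^(-36) = 4.43884e-35
  (-)t^(-35) = 3.99496e-34
  (+)t^(-34) = 3.59546e-33
  (-)t^(-33) = 3.23592e-32
  (+)t^(-32) = 2.91232e-31
  (-)t^(-31) = 2.62109e-30
  (+)t^(-30) = 2.35898e-29
  (-)t^(-29) = 2.12308e-28
  (+)t^(-28) = 1.91078e-27
  (-)t^(-27) = 1.7197e-26
  (+)t^(-26) = 1.54773e-25
  (-)t^(-25) = 1.39296e-24
  (+)t^(-24) = 1.25366e-23
  (-)t^(-23) = 1.12829e-22
  (+)t^(-22) = 1.01546e-21
  (-)t^(-21) = 9.13918e-21
  (+)t^(-20) = 8.22526e-20
  (-)t^(-19) = 7.40274e-19
  (+)t^(-18) = 6.66246e-18
  (-)t^(-17) = 5.99622e-17
  (+)t^(-16) = 5.3966e-16
  (+)t^(-14) = 4.37124e-14
Sum = (9.28052e-42) + (8.35246e-41) + (7.51722e-40) + (6.7655e-39) + (6.08895e-38) + (5.48005e-37) + (4.93205e-36) + (4.43884e-35) + (3.99496e-34) + (3.59546e-33) + (3.23592e-32) + (2.91232e-31) + (2.62109e-30) + (2.35898e-29) + (2.12308e-28) + (1.91078e-27) + (1.7197e-26) + (1.54773e-25) + (1.39296e-24) + (1.25366e-23) + (1.12829e-22) + (1.01546e-21) + (9.13918e-21) + (8.22526e-20) + (7.40274e-19) + (6.66246e-18) + (5.99622e-17) + (5.3966e-16) + (4.37124e-14)
= 4.431953872e-14
Rounded to 6 significant figures: 4.43195e-14

4.43195e-14


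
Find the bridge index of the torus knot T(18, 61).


The bridge number of T(p,q) is min(p,q).
min(18, 61) = 18

18


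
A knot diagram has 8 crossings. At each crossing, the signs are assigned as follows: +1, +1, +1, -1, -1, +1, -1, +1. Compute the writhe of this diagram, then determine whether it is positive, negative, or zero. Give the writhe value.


Step 1: Count positive crossings (+1).
Positive crossings: 5
Step 2: Count negative crossings (-1).
Negative crossings: 3
Step 3: Writhe = (positive) - (negative)
w = 5 - 3 = 2
Step 4: |w| = 2, and w is positive

2


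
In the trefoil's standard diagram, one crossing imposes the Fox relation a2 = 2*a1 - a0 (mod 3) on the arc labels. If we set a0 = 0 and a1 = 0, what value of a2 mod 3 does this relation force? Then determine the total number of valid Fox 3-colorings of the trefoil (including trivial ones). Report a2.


Step 1: Apply the given crossing relation 2*a1 - a0 - a2 = 0 (mod 3).
  a2 = 2*a1 - a0 mod 3
  a2 = 2*0 - 0 mod 3
  a2 = 0 - 0 mod 3
  a2 = 0 mod 3 = 0
Step 2: The trefoil has determinant 3.
  Number of Fox p-colorings (p prime) is p^2 if p = 3, else p.
  Since p = 3 divides det = 3, the trefoil is 3-colorable.
  (Indeed for p = 3 any choice of a0, a1 extends to a valid coloring; the trial (a0, a1, a2) = (0, 0, 0) satisfies all three crossing relations.)
  Total colorings = 3^2 = 9
Step 3: a2 = 0, total Fox 3-colorings = 9

0


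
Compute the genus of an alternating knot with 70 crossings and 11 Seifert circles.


For alternating knots, g = (c - s + 1)/2.
= (70 - 11 + 1)/2
= 60/2 = 30

30


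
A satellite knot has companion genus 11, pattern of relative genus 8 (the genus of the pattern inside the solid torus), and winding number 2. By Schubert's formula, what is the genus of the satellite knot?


Schubert: g(satellite) = g_rel(pattern) + |winding| * g(companion),
where g_rel(pattern) is the genus of the pattern relative to the solid torus.
= 8 + 2 * 11
= 8 + 22 = 30

30


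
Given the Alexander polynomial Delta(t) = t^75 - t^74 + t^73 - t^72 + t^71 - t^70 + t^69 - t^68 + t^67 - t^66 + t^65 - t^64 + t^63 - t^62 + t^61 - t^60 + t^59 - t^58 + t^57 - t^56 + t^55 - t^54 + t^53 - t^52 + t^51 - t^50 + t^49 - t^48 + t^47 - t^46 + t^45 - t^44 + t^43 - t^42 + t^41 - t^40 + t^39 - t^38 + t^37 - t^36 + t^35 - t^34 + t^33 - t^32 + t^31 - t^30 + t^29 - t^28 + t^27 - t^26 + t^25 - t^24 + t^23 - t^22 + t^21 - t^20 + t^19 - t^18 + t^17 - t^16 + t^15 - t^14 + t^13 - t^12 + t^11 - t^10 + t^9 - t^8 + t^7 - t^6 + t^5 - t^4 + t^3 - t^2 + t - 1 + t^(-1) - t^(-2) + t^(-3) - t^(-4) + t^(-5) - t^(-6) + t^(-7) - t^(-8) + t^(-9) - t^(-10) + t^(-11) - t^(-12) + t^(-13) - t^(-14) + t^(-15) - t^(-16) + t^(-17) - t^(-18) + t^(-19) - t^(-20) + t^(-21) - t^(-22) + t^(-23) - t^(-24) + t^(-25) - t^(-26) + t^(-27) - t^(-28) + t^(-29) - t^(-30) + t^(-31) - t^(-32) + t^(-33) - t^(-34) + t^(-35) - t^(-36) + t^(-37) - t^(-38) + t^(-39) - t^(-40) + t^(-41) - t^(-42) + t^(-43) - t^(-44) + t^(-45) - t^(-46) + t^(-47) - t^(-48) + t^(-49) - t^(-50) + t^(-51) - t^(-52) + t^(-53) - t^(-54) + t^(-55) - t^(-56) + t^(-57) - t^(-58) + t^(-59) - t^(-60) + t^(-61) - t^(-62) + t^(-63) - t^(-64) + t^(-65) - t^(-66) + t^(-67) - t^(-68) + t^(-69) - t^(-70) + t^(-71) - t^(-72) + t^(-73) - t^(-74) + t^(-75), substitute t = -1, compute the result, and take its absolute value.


Step 1: The polynomial has 151 terms with alternating signs, exponents from 75 down to -75.
Step 2: Substitute t = -1. The i-th term has coefficient (-1)^i and exponent (m-i),
  so its value is (-1)^i * (-1)^(m-i) = (-1)^m = -1 for every i.
Step 3: All 151 terms equal -1, so Delta(-1) = 151 * (-1) = -151
Step 4: |Delta(-1)| = 151

151


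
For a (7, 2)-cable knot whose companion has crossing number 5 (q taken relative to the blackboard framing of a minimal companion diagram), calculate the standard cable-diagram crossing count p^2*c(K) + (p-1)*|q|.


Step 1: Each of the c(K) crossings of the companion diagram becomes p*p = p^2 crossings among the p parallel strands, and each of the |q| twists s_1 s_2 ... s_(p-1) adds (p-1) crossings.
  Crossings = p^2 * c(K) + (p-1)*|q|
Step 2: = 7^2 * 5 + (7-1)*2
Step 3: = 49*5 + 6*2
Step 4: = 245 + 12 = 257

257


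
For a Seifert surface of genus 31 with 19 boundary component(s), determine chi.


chi = 2 - 2g - b
= 2 - 2*31 - 19
= 2 - 62 - 19 = -79

-79


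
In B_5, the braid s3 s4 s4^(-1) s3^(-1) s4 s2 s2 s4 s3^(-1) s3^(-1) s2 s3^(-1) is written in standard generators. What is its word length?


The word length counts the number of generators (including inverses).
Listing each generator: s3, s4, s4^(-1), s3^(-1), s4, s2, s2, s4, s3^(-1), s3^(-1), s2, s3^(-1)
There are 12 generators in this braid word.

12


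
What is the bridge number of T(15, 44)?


The bridge number of T(p,q) is min(p,q).
min(15, 44) = 15

15


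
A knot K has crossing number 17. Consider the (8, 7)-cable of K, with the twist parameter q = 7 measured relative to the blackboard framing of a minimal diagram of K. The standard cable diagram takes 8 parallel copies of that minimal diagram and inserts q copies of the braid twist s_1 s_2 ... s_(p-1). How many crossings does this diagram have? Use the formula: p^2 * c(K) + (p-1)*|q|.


Step 1: Each of the c(K) crossings of the companion diagram becomes p*p = p^2 crossings among the p parallel strands, and each of the |q| twists s_1 s_2 ... s_(p-1) adds (p-1) crossings.
  Crossings = p^2 * c(K) + (p-1)*|q|
Step 2: = 8^2 * 17 + (8-1)*7
Step 3: = 64*17 + 7*7
Step 4: = 1088 + 49 = 1137

1137


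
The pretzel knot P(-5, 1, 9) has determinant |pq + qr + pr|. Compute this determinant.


Step 1: Compute pq + qr + pr.
pq = (-5)*1 = -5
qr = 1*9 = 9
pr = (-5)*9 = -45
pq + qr + pr = -5 + 9 + (-45) = -41
Step 2: Take absolute value.
det(P(-5,1,9)) = |-41| = 41

41


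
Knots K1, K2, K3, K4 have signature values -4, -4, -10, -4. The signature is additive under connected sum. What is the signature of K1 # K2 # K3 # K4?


The signature is additive under connected sum.
signature(K1 # K2 # K3 # K4) = (-4) + (-4) + (-10) + (-4)
= -22

-22


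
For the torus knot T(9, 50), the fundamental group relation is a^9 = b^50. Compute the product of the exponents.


The relation is a^9 = b^50.
Product of exponents = 9 * 50
= 450

450


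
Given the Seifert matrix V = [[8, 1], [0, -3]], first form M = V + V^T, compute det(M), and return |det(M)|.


Step 1: Form V + V^T where V = [[8, 1], [0, -3]]
  V^T = [[8, 0], [1, -3]]
  V + V^T = [[16, 1], [1, -6]]
Step 2: det(V + V^T) = 16*(-6) - 1*1
  = -96 - 1 = -97
Step 3: Knot determinant = |det(V + V^T)| = |-97| = 97

97


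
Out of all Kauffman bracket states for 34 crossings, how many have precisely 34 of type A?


We choose which 34 of 34 crossings get A-smoothings.
C(34, 34) = 34! / (34! * 0!)
= 1

1


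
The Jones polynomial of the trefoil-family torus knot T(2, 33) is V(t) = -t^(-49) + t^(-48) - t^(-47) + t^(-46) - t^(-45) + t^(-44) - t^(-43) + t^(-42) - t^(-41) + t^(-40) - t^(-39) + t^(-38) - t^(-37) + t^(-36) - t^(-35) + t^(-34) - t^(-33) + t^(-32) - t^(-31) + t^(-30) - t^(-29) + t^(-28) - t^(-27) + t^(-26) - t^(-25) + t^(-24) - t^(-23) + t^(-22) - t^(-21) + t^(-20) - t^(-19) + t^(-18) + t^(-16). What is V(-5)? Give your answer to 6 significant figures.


Substituting t = -5 into V(t) = -t^(-49) + t^(-48) - t^(-47) + t^(-46) - t^(-45) + t^(-44) - t^(-43) + t^(-42) - t^(-41) + t^(-40) - t^(-39) + t^(-38) - t^(-37) + t^(-36) - t^(-35) + t^(-34) - t^(-33) + t^(-32) - t^(-31) + t^(-30) - t^(-29) + t^(-28) - t^(-27) + t^(-26) - t^(-25) + t^(-24) - t^(-23) + t^(-22) - t^(-21) + t^(-20) - t^(-19) + t^(-18) + t^(-16):
  (-)t^(-49) = 5.6295e-35
  (+)t^(-48) = 2.81475e-34
  (-)t^(-47) = 1.40737e-33
  (+)t^(-46) = 7.03687e-33
  (-)t^(-45) = 3.51844e-32
  (+)t^(-44) = 1.75922e-31
  (-)t^(-43) = 8.79609e-31
  (+)t^(-42) = 4.39805e-30
  (-)t^(-41) = 2.19902e-29
  (+)t^(-40) = 1.09951e-28
  (-)t^(-39) = 5.49756e-28
  (+)t^(-38) = 2.74878e-27
  (-)t^(-37) = 1.37439e-26
  (+)t^(-36) = 6.87195e-26
  (-)t^(-35) = 3.43597e-25
  (+)t^(-34) = 1.71799e-24
  (-)t^(-33) = 8.58993e-24
  (+)t^(-32) = 4.29497e-23
  (-)t^(-31) = 2.14748e-22
  (+)t^(-30) = 1.07374e-21
  (-)t^(-29) = 5.36871e-21
  (+)t^(-28) = 2.68435e-20
  (-)t^(-27) = 1.34218e-19
  (+)t^(-26) = 6.71089e-19
  (-)t^(-25) = 3.35544e-18
  (+)t^(-24) = 1.67772e-17
  (-)t^(-23) = 8.38861e-17
  (+)t^(-22) = 4.1943e-16
  (-)t^(-21) = 2.09715e-15
  (+)t^(-20) = 1.04858e-14
  (-)t^(-19) = 5.24288e-14
  (+)t^(-18) = 2.62144e-13
  (+)t^(-16) = 6.5536e-12
Sum = (5.6295e-35) + (2.81475e-34) + (1.40737e-33) + (7.03687e-33) + (3.51844e-32) + (1.75922e-31) + (8.79609e-31) + (4.39805e-30) + (2.19902e-29) + (1.09951e-28) + (5.49756e-28) + (2.74878e-27) + (1.37439e-26) + (6.87195e-26) + (3.43597e-25) + (1.71799e-24) + (8.58993e-24) + (4.29497e-23) + (2.14748e-22) + (1.07374e-21) + (5.36871e-21) + (2.68435e-20) + (1.34218e-19) + (6.71089e-19) + (3.35544e-18) + (1.67772e-17) + (8.38861e-17) + (4.1943e-16) + (2.09715e-15) + (1.04858e-14) + (5.24288e-14) + (2.62144e-13) + (6.5536e-12)
= 6.88128e-12
Rounded to 6 significant figures: 6.88128e-12

6.88128e-12


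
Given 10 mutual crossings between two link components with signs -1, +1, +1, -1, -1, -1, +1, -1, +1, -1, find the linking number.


Step 1: Count positive crossings: 4
Step 2: Count negative crossings: 6
Step 3: Sum of signs = 4 - 6 = -2
Step 4: Linking number = sum/2 = -2/2 = -1

-1


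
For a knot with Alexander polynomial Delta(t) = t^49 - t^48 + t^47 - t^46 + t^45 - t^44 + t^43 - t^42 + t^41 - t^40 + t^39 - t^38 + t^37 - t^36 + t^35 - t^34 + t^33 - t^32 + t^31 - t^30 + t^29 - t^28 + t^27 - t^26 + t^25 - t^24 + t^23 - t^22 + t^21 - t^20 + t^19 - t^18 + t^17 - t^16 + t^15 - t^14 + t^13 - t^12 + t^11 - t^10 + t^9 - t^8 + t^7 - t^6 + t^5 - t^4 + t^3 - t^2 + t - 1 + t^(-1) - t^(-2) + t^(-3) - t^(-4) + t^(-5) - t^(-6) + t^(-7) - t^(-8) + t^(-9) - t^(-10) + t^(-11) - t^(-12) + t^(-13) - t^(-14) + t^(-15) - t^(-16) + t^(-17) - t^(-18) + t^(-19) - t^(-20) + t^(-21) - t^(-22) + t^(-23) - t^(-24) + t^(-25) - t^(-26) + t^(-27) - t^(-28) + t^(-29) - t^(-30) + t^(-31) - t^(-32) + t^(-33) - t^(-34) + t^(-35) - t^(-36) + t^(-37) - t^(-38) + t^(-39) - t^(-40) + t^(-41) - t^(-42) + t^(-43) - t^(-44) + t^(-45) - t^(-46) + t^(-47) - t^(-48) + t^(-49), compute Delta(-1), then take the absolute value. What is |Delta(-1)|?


Step 1: The polynomial has 99 terms with alternating signs, exponents from 49 down to -49.
Step 2: Substitute t = -1. The i-th term has coefficient (-1)^i and exponent (m-i),
  so its value is (-1)^i * (-1)^(m-i) = (-1)^m = -1 for every i.
Step 3: All 99 terms equal -1, so Delta(-1) = 99 * (-1) = -99
Step 4: |Delta(-1)| = 99

99


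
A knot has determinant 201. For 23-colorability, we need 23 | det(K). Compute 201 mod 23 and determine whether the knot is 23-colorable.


Step 1: A knot is p-colorable if and only if p divides its determinant.
Step 2: Compute 201 mod 23.
201 = 8 * 23 + 17
Step 3: 201 mod 23 = 17
Step 4: The knot is 23-colorable: no

17


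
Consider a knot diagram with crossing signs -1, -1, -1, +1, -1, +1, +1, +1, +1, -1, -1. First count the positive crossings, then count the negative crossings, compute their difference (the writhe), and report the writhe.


Step 1: Count positive crossings (+1).
Positive crossings: 5
Step 2: Count negative crossings (-1).
Negative crossings: 6
Step 3: Writhe = (positive) - (negative)
w = 5 - 6 = -1
Step 4: |w| = 1, and w is negative

-1


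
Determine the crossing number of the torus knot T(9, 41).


For a torus knot T(p, q) with gcd(p,q)=1,
the crossing number is min(p*(q-1), q*(p-1)).
p*(q-1) = 9*40 = 360
q*(p-1) = 41*8 = 328
min(360, 328) = 328

328


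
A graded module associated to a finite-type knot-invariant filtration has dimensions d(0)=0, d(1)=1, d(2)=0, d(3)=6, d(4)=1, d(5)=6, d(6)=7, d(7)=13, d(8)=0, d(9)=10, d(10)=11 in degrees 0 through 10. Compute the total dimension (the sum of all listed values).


Total dimension = d(0) + d(1) + ... + d(10)
= 0 + 1 + 0 + 6 + 1 + 6 + 7 + 13 + 0 + 10 + 11
= 55

55


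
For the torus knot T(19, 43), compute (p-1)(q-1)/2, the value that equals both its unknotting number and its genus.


For a torus knot T(p,q), both the unknotting number and genus equal (p-1)(q-1)/2.
= (19-1)(43-1)/2
= 18*42/2
= 756/2 = 378

378


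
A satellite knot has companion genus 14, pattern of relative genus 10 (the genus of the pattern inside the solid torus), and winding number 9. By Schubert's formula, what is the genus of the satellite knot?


Schubert: g(satellite) = g_rel(pattern) + |winding| * g(companion),
where g_rel(pattern) is the genus of the pattern relative to the solid torus.
= 10 + 9 * 14
= 10 + 126 = 136

136


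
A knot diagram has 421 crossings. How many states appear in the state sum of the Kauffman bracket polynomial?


Each crossing contributes 2 choices (A-smoothing or B-smoothing).
Total states = 2^421 = 5415370496329716522614090203404460358274291162843391748379842930887932241807862544999950011922147613471467208908991351228465152

5415370496329716522614090203404460358274291162843391748379842930887932241807862544999950011922147613471467208908991351228465152


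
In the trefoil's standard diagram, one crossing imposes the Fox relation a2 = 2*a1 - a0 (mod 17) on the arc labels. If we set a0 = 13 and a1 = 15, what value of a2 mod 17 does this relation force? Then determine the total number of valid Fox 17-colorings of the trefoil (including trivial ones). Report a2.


Step 1: Apply the given crossing relation 2*a1 - a0 - a2 = 0 (mod 17).
  a2 = 2*a1 - a0 mod 17
  a2 = 2*15 - 13 mod 17
  a2 = 30 - 13 mod 17
  a2 = 17 mod 17 = 0
Step 2: The trefoil has determinant 3.
  Number of Fox p-colorings (p prime) is p^2 if p = 3, else p.
  Since 17 does not divide 3, only trivial (constant) colorings exist.
  (So the trial a0 = 13, a1 = 15 with a0 != a1 does NOT extend to a valid coloring of the whole trefoil: the other two crossing relations require 3*(a1 - a0) = 0 (mod 17), which fails.)
  Total colorings = 17
Step 3: a2 = 0, total Fox 17-colorings = 17

0


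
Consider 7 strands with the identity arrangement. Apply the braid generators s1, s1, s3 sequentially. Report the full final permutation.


Starting with identity [1, 2, 3, 4, 5, 6, 7].
Apply generators in sequence:
  After s1: [2, 1, 3, 4, 5, 6, 7]
  After s1: [1, 2, 3, 4, 5, 6, 7]
  After s3: [1, 2, 4, 3, 5, 6, 7]
Final permutation: [1, 2, 4, 3, 5, 6, 7]

[1, 2, 4, 3, 5, 6, 7]


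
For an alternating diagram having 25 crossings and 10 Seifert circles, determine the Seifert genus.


For alternating knots, g = (c - s + 1)/2.
= (25 - 10 + 1)/2
= 16/2 = 8

8


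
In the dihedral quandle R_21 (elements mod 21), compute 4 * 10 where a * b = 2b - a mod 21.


4 * 10 = 2*10 - 4 mod 21
= 20 - 4 mod 21
= 16 mod 21 = 16

16


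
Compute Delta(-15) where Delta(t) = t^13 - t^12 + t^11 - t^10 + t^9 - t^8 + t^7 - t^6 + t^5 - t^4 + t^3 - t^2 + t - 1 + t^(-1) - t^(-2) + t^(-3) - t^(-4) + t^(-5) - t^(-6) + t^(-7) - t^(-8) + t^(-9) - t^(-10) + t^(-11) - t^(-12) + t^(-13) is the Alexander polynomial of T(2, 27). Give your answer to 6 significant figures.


Substituting t = -15 into Delta(t) = t^13 - t^12 + t^11 - t^10 + t^9 - t^8 + t^7 - t^6 + t^5 - t^4 + t^3 - t^2 + t - 1 + t^(-1) - t^(-2) + t^(-3) - t^(-4) + t^(-5) - t^(-6) + t^(-7) - t^(-8) + t^(-9) - t^(-10) + t^(-11) - t^(-12) + t^(-13):
Term values: (-1946195068359375) + (-129746337890625) + (-8649755859375) + (-576650390625) + (-38443359375) + (-2562890625) + (-170859375) + (-11390625) + (-759375) + (-50625) + (-3375) + (-225) + (-15) + (-1) + (-0.0666667) + (-0.00444444) + (-0.000296296) + (-1.97531e-05) + (-1.31687e-06) + (-8.77915e-08) + (-5.85277e-09) + (-3.90184e-10) + (-2.60123e-11) + (-1.73415e-12) + (-1.1561e-13) + (-7.70735e-15) + (-5.13823e-16)
Sum = -2.085209002e+15
Rounded to 6 significant figures: -2.08521e+15

-2.08521e+15


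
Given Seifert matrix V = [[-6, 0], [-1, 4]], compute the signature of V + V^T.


Step 1: V + V^T = [[-12, -1], [-1, 8]]
Step 2: trace = -4, det = -97
Step 3: Discriminant = (-4)^2 - 4*(-97) = 404
Step 4: Eigenvalues: 8.04988, -12.0499
Step 5: Signature = (# positive eigenvalues) - (# negative eigenvalues) = 0

0


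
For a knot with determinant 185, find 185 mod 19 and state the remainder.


Step 1: A knot is p-colorable if and only if p divides its determinant.
Step 2: Compute 185 mod 19.
185 = 9 * 19 + 14
Step 3: 185 mod 19 = 14
Step 4: The knot is 19-colorable: no

14


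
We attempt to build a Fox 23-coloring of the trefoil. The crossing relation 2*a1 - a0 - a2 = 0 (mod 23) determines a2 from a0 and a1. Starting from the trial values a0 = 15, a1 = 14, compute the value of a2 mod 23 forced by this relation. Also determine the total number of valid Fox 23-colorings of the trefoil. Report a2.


Step 1: Apply the given crossing relation 2*a1 - a0 - a2 = 0 (mod 23).
  a2 = 2*a1 - a0 mod 23
  a2 = 2*14 - 15 mod 23
  a2 = 28 - 15 mod 23
  a2 = 13 mod 23 = 13
Step 2: The trefoil has determinant 3.
  Number of Fox p-colorings (p prime) is p^2 if p = 3, else p.
  Since 23 does not divide 3, only trivial (constant) colorings exist.
  (So the trial a0 = 15, a1 = 14 with a0 != a1 does NOT extend to a valid coloring of the whole trefoil: the other two crossing relations require 3*(a1 - a0) = 0 (mod 23), which fails.)
  Total colorings = 23
Step 3: a2 = 13, total Fox 23-colorings = 23

13


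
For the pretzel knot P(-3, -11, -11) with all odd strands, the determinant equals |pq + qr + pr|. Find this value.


Step 1: Compute pq + qr + pr.
pq = (-3)*(-11) = 33
qr = (-11)*(-11) = 121
pr = (-3)*(-11) = 33
pq + qr + pr = 33 + 121 + 33 = 187
Step 2: Take absolute value.
det(P(-3,-11,-11)) = |187| = 187

187


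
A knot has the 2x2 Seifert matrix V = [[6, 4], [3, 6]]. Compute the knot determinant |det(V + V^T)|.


Step 1: Form V + V^T where V = [[6, 4], [3, 6]]
  V^T = [[6, 3], [4, 6]]
  V + V^T = [[12, 7], [7, 12]]
Step 2: det(V + V^T) = 12*12 - 7*7
  = 144 - 49 = 95
Step 3: Knot determinant = |det(V + V^T)| = |95| = 95

95


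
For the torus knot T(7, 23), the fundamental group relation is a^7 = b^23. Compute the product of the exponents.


The relation is a^7 = b^23.
Product of exponents = 7 * 23
= 161

161


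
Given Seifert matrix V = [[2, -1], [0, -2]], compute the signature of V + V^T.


Step 1: V + V^T = [[4, -1], [-1, -4]]
Step 2: trace = 0, det = -17
Step 3: Discriminant = 0^2 - 4*(-17) = 68
Step 4: Eigenvalues: 4.12311, -4.12311
Step 5: Signature = (# positive eigenvalues) - (# negative eigenvalues) = 0

0


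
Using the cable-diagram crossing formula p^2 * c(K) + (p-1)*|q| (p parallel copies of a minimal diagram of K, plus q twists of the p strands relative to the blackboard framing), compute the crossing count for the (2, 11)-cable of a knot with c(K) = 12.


Step 1: Each of the c(K) crossings of the companion diagram becomes p*p = p^2 crossings among the p parallel strands, and each of the |q| twists s_1 s_2 ... s_(p-1) adds (p-1) crossings.
  Crossings = p^2 * c(K) + (p-1)*|q|
Step 2: = 2^2 * 12 + (2-1)*11
Step 3: = 4*12 + 1*11
Step 4: = 48 + 11 = 59

59


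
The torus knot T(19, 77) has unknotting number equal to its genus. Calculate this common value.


For a torus knot T(p,q), both the unknotting number and genus equal (p-1)(q-1)/2.
= (19-1)(77-1)/2
= 18*76/2
= 1368/2 = 684

684


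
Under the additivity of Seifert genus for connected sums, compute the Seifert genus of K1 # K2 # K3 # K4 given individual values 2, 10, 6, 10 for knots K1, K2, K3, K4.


The Seifert genus is additive under connected sum.
Seifert genus(K1 # K2 # K3 # K4) = (2) + (10) + (6) + (10)
= 28

28


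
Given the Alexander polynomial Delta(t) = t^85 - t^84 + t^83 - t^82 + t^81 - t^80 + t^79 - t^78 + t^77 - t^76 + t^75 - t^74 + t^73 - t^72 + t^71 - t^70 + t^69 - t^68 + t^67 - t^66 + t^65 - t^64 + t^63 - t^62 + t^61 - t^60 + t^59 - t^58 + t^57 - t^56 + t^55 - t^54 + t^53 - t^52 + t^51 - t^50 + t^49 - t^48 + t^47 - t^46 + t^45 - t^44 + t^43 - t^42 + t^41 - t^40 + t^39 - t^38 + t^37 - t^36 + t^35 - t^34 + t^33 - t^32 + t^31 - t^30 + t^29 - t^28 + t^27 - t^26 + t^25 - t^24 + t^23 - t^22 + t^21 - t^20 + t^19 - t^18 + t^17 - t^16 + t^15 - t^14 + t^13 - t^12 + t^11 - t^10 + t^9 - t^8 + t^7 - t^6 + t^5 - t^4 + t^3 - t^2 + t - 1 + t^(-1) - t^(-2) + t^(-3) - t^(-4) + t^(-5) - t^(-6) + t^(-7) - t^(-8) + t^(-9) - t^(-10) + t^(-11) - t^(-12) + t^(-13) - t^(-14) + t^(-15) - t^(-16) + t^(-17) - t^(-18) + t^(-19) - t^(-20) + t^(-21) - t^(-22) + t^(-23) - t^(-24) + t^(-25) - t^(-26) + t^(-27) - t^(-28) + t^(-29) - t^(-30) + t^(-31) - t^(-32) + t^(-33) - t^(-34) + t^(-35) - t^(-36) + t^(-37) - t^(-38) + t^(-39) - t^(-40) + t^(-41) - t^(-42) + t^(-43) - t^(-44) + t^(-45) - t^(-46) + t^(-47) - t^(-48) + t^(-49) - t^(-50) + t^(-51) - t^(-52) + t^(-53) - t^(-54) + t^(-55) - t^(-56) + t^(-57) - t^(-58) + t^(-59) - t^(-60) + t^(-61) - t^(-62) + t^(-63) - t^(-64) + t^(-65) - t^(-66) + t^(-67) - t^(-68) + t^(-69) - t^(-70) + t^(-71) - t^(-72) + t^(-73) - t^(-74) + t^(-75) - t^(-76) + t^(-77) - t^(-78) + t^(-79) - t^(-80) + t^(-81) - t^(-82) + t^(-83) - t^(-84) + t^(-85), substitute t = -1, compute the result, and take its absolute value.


Step 1: The polynomial has 171 terms with alternating signs, exponents from 85 down to -85.
Step 2: Substitute t = -1. The i-th term has coefficient (-1)^i and exponent (m-i),
  so its value is (-1)^i * (-1)^(m-i) = (-1)^m = -1 for every i.
Step 3: All 171 terms equal -1, so Delta(-1) = 171 * (-1) = -171
Step 4: |Delta(-1)| = 171

171


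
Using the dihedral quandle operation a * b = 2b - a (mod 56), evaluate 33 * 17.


33 * 17 = 2*17 - 33 mod 56
= 34 - 33 mod 56
= 1 mod 56 = 1

1


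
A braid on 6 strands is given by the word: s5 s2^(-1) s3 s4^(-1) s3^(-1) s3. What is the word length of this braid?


The word length counts the number of generators (including inverses).
Listing each generator: s5, s2^(-1), s3, s4^(-1), s3^(-1), s3
There are 6 generators in this braid word.

6


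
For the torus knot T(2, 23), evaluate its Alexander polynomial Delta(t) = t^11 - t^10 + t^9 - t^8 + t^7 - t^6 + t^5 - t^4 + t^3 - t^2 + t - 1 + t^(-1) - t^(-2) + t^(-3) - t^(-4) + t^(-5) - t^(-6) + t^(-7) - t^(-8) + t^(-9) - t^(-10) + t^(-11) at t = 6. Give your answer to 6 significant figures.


Substituting t = 6 into Delta(t) = t^11 - t^10 + t^9 - t^8 + t^7 - t^6 + t^5 - t^4 + t^3 - t^2 + t - 1 + t^(-1) - t^(-2) + t^(-3) - t^(-4) + t^(-5) - t^(-6) + t^(-7) - t^(-8) + t^(-9) - t^(-10) + t^(-11):
Term values: (362797056) + (-60466176) + (10077696) + (-1679616) + (279936) + (-46656) + (7776) + (-1296) + (216) + (-36) + (6) + (-1) + (0.166667) + (-0.0277778) + (0.00462963) + (-0.000771605) + (0.000128601) + (-2.14335e-05) + (3.57225e-06) + (-5.95374e-07) + (9.9229e-08) + (-1.65382e-08) + (2.75636e-09)
Sum = 310968905.1
Rounded to 6 significant figures: 3.10969e+08

3.10969e+08


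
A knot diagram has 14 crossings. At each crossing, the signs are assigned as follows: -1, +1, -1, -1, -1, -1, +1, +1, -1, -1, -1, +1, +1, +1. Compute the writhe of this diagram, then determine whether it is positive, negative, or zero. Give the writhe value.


Step 1: Count positive crossings (+1).
Positive crossings: 6
Step 2: Count negative crossings (-1).
Negative crossings: 8
Step 3: Writhe = (positive) - (negative)
w = 6 - 8 = -2
Step 4: |w| = 2, and w is negative

-2


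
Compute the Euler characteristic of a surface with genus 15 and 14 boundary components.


chi = 2 - 2g - b
= 2 - 2*15 - 14
= 2 - 30 - 14 = -42

-42


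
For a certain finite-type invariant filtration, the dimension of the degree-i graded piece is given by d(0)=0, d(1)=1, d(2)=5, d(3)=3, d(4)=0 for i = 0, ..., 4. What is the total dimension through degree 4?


Total dimension = d(0) + d(1) + ... + d(4)
= 0 + 1 + 5 + 3 + 0
= 9

9


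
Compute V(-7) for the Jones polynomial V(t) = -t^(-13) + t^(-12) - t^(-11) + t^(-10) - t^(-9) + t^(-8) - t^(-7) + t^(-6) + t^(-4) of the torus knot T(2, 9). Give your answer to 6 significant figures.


Substituting t = -7 into V(t) = -t^(-13) + t^(-12) - t^(-11) + t^(-10) - t^(-9) + t^(-8) - t^(-7) + t^(-6) + t^(-4):
  (-)t^(-13) = 1.03211e-11
  (+)t^(-12) = 7.22476e-11
  (-)t^(-11) = 5.05733e-10
  (+)t^(-10) = 3.54013e-09
  (-)t^(-9) = 2.47809e-08
  (+)t^(-8) = 1.73467e-07
  (-)t^(-7) = 1.21427e-06
  (+)t^(-6) = 8.49986e-06
  (+)t^(-4) = 0.000416493
Sum = (1.03211e-11) + (7.22476e-11) + (5.05733e-10) + (3.54013e-09) + (2.47809e-08) + (1.73467e-07) + (1.21427e-06) + (8.49986e-06) + (0.000416493)
= 0.0004264096292
Rounded to 6 significant figures: 0.00042641

0.00042641


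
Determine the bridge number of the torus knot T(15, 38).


The bridge number of T(p,q) is min(p,q).
min(15, 38) = 15

15


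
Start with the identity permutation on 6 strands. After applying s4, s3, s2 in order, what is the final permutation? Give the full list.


Starting with identity [1, 2, 3, 4, 5, 6].
Apply generators in sequence:
  After s4: [1, 2, 3, 5, 4, 6]
  After s3: [1, 2, 5, 3, 4, 6]
  After s2: [1, 5, 2, 3, 4, 6]
Final permutation: [1, 5, 2, 3, 4, 6]

[1, 5, 2, 3, 4, 6]


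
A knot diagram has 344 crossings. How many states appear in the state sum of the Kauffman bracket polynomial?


Each crossing contributes 2 choices (A-smoothing or B-smoothing).
Total states = 2^344 = 35835915874844867368919076489095108449946327955754392558399825615420669938882575126094039892345713852416

35835915874844867368919076489095108449946327955754392558399825615420669938882575126094039892345713852416


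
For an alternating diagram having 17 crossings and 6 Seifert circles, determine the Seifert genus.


For alternating knots, g = (c - s + 1)/2.
= (17 - 6 + 1)/2
= 12/2 = 6

6


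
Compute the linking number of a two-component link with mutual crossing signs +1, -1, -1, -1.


Step 1: Count positive crossings: 1
Step 2: Count negative crossings: 3
Step 3: Sum of signs = 1 - 3 = -2
Step 4: Linking number = sum/2 = -2/2 = -1

-1


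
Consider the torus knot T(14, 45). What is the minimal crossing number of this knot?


For a torus knot T(p, q) with gcd(p,q)=1,
the crossing number is min(p*(q-1), q*(p-1)).
p*(q-1) = 14*44 = 616
q*(p-1) = 45*13 = 585
min(616, 585) = 585

585


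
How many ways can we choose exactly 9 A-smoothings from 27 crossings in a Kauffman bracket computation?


We choose which 9 of 27 crossings get A-smoothings.
C(27, 9) = 27! / (9! * 18!)
= 4686825

4686825


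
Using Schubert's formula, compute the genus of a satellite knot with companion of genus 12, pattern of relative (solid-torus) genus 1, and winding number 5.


Schubert: g(satellite) = g_rel(pattern) + |winding| * g(companion),
where g_rel(pattern) is the genus of the pattern relative to the solid torus.
= 1 + 5 * 12
= 1 + 60 = 61

61


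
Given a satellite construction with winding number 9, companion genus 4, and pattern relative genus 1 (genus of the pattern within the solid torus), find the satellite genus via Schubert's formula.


Schubert: g(satellite) = g_rel(pattern) + |winding| * g(companion),
where g_rel(pattern) is the genus of the pattern relative to the solid torus.
= 1 + 9 * 4
= 1 + 36 = 37

37
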